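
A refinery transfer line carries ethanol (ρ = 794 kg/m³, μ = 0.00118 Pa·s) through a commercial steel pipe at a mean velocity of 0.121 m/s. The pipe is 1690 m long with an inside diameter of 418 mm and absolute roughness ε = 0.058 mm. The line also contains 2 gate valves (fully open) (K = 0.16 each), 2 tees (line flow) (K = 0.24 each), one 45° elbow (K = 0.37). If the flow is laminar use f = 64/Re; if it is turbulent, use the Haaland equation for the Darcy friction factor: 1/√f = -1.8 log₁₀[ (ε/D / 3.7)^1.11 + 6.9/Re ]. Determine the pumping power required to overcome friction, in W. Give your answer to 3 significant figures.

Reynolds number Re = ρVD/μ = 794 · 0.121 · 0.418 / 0.00118 = 3.403e+04.
Re > 4000 → turbulent. Relative roughness ε/D = 5.8e-05/0.418 = 0.000139. Haaland: 1/√f = -1.8 log₁₀[(0.000139/3.7)^1.11 + 6.9/3.403e+04] = -1.8 log₁₀[1.22e-05 + 0.000203] = 6.602, so f = 0.02294.
Total minor-loss coefficient ΣK = 2·0.16 + 2·0.24 + 1·0.37 = 1.17.
ΔP = [f·L/D + ΣK]·(ρV²/2) = [0.02294·1690/0.418 + 1.17]·(794·0.121²/2) = [92.77 + 1.17]·5.812 = 546 Pa.
Q = V·A = 0.121·0.1372 = 0.0166 m³/s.
Pumping power P = QΔP = 0.0166·546 = 9.066 W = 9.07 W.

P ≈ 9.07 W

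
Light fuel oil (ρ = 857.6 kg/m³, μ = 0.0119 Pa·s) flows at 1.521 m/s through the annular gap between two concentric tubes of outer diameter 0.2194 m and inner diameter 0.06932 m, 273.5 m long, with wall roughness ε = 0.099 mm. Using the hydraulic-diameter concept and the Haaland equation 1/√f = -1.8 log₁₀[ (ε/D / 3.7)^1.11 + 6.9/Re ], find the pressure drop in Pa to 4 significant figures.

Hydraulic diameter D_h = 4A/P = D_o - D_i = 0.2194 - 0.06932 = 0.1501 m.
Re = ρVD_h/μ = 857.6·1.521·0.1501/0.0119 = 1.645e+04.
ε/D_h = 9.9e-05/0.1501 = 0.00066; Haaland gives 1/√f = -1.8 log₁₀[6.9e-05+0.000419] = 5.96, so f = 0.02815.
ΔP = f(L/D_h)(ρV²/2) = 0.02815·273.5/0.1501·992 = 5.089e+04 Pa.

ΔP ≈ 50890 Pa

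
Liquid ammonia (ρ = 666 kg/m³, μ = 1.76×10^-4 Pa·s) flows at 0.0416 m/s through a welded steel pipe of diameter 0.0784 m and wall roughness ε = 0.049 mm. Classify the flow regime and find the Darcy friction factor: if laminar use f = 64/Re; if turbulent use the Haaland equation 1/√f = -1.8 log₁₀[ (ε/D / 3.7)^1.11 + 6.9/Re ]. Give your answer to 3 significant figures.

Re = ρVD/μ = 666·0.0416·0.0784/0.000176 = 1.234e+04.
Re > 4000 → turbulent. ε/D = 4.9e-05/0.0784 = 0.000625; Haaland: 1/√f = -1.8 log₁₀[6.5e-05 + 0.000559] = 5.769, so f = 0.03005.

f ≈ 0.0301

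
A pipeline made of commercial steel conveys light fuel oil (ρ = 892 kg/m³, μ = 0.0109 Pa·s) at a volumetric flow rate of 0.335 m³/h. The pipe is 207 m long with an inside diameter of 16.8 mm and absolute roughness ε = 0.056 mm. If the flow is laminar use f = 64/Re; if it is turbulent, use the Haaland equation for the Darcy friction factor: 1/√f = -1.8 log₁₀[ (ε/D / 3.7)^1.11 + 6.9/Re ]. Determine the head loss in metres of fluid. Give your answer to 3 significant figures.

h_f ≈ 12.3 m

Q = 0.335 m³/h = 0.335/3600 = 9.306e-05 m³/s.
Cross-sectional area A = πD²/4 = π(0.0168)²/4 = 0.0002217 m²; mean velocity V = Q/A = 9.306e-05/0.0002217 = 0.4198 m/s.
Reynolds number Re = ρVD/μ = 892 · 0.4198 · 0.0168 / 0.0109 = 577.1.
Re < 2300 → laminar flow, so f = 64/Re = 64/577.1 = 0.1109 (the turbulent correlation is not needed).
Darcy-Weisbach: ΔP = f(L/D)(ρV²/2) = 0.1109·(207/0.0168)·(892·0.4198²/2) = 0.1109·1.232e+04·78.6 = 1.074e+05 Pa.
Head loss h_f = ΔP/(ρg) = 1.074e+05/(892·9.81) = 12.3 m.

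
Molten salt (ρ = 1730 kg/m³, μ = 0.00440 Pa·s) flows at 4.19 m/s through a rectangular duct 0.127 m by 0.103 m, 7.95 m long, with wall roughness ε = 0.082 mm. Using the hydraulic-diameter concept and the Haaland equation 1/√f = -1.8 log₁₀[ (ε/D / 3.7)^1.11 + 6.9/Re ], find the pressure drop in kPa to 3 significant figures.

ΔP ≈ 21.0 kPa

Hydraulic diameter D_h = 4A/P = 4·(0.127·0.103)/(2·(0.127+0.103)) = 0.05232/0.46 = 0.1137 m.
Re = ρVD_h/μ = 1730·4.19·0.1137/0.0044 = 1.874e+05.
ε/D_h = 8.2e-05/0.1137 = 0.000721; Haaland gives 1/√f = -1.8 log₁₀[7.61e-05+3.68e-05] = 7.105, so f = 0.01981.
ΔP = f(L/D_h)(ρV²/2) = 0.01981·7.95/0.1137·1.519e+04 = 2.103e+04 Pa.
ΔP = 21.0 kPa.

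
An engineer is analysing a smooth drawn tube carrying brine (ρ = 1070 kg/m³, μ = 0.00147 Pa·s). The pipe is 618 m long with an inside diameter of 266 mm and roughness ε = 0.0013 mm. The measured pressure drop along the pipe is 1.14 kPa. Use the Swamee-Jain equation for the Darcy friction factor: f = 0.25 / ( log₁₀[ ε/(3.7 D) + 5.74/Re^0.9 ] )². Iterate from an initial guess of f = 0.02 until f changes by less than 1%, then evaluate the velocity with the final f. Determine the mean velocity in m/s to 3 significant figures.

Rearranging Darcy-Weisbach: V = √(2·ΔP·D/(f·L·ρ)). With ε/D = 1.3e-06/0.266 = 4.89e-06, iterate starting from f = 0.02:
  f = 0.02 → V = √(2·1140·0.266/(0.02·618·1070)) = 0.2141 m/s; Re = ρVD/μ = 4.146e+04; f → 0.02168
  f = 0.02168 → V = 0.2057 m/s; Re = 3.982e+04; f → 0.02189
Converged (Δf/f < 1%). With the final f = 0.02189: V = √(2·1140·0.266/(0.02189·618·1070)) = 0.2047 m/s.

V ≈ 0.205 m/s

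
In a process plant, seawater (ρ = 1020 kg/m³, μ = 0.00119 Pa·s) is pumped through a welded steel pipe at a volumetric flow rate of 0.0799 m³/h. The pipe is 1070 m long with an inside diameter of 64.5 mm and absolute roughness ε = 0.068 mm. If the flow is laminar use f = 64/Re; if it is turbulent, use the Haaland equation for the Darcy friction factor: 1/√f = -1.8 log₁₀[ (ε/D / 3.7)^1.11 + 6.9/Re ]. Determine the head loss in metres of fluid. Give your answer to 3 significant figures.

h_f ≈ 0.00665 m

Q = 0.0799 m³/h = 0.0799/3600 = 2.219e-05 m³/s.
Cross-sectional area A = πD²/4 = π(0.0645)²/4 = 0.003267 m²; mean velocity V = Q/A = 2.219e-05/0.003267 = 0.006793 m/s.
Reynolds number Re = ρVD/μ = 1020 · 0.006793 · 0.0645 / 0.00119 = 375.5.
Re < 2300 → laminar flow, so f = 64/Re = 64/375.5 = 0.1704 (the turbulent correlation is not needed).
Darcy-Weisbach: ΔP = f(L/D)(ρV²/2) = 0.1704·(1070/0.0645)·(1020·0.006793²/2) = 0.1704·1.659e+04·0.02353 = 66.53 Pa.
Head loss h_f = ΔP/(ρg) = 66.53/(1020·9.81) = 0.00665 m.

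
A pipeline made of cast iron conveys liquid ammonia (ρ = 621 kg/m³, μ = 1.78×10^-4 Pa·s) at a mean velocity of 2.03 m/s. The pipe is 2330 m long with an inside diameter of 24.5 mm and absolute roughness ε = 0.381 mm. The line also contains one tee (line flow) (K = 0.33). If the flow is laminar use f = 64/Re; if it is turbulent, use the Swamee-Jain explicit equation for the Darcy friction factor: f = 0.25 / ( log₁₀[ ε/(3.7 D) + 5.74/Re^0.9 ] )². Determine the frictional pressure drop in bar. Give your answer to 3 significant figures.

ΔP ≈ 54.4 bar

Reynolds number Re = ρVD/μ = 621 · 2.03 · 0.0245 / 0.000178 = 1.735e+05.
Re > 4000 → turbulent. Relative roughness ε/D = 0.000381/0.0245 = 0.0156. Swamee-Jain: f = 0.25/(log₁₀[0.0156/3.7 + 5.74/1.735e+05^0.9])² = 0.25/(log₁₀[0.0042 + 0.000111])² = 0.25/(-2.365)² = 0.04469.
Total minor-loss coefficient ΣK = 1·0.33 = 0.33.
ΔP = [f·L/D + ΣK]·(ρV²/2) = [0.04469·2330/0.0245 + 0.33]·(621·2.03²/2) = [4250 + 0.33]·1280 = 5.439e+06 Pa.
ΔP = 5.439e+06 Pa = 54.4 bar.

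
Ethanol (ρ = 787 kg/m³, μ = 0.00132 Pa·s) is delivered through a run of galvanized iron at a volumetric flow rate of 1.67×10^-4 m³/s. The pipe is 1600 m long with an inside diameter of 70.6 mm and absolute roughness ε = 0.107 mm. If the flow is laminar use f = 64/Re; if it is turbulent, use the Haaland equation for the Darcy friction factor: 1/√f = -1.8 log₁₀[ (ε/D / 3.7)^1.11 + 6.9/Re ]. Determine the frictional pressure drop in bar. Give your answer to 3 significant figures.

Cross-sectional area A = πD²/4 = π(0.0706)²/4 = 0.003915 m²; mean velocity V = Q/A = 0.000167/0.003915 = 0.04266 m/s.
Reynolds number Re = ρVD/μ = 787 · 0.04266 · 0.0706 / 0.00132 = 1796.
Re < 2300 → laminar flow, so f = 64/Re = 64/1796 = 0.03564 (the turbulent correlation is not needed).
Darcy-Weisbach: ΔP = f(L/D)(ρV²/2) = 0.03564·(1600/0.0706)·(787·0.04266²/2) = 0.03564·2.266e+04·0.7161 = 578.4 Pa.
ΔP = 578.4 Pa = 0.00578 bar.

ΔP ≈ 0.00578 bar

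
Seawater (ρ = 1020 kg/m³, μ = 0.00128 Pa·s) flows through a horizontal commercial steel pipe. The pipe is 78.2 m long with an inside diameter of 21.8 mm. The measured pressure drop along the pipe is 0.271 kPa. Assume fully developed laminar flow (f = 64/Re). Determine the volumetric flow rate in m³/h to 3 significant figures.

For laminar flow, f = 64/Re with Re = ρVD/μ, so Darcy-Weisbach reduces to ΔP = 32μLV/D². Solving for V: V = ΔP·D²/(32μL) = 271·(0.0218)²/(32·0.00128·78.2) = 0.04021 m/s.
Check: Re = ρVD/μ = 1020·0.04021·0.0218/0.00128 = 698.5 < 2300, so the laminar assumption holds.
Q = V·A = 0.04021·(π/4·0.0218²) = 1.501e-05 m³/s = 0.0540 m³/h.

Q ≈ 0.0540 m³/h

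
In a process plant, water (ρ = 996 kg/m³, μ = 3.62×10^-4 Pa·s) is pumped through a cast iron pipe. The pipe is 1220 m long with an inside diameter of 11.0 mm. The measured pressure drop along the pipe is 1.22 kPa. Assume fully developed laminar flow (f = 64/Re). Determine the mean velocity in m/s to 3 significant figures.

For laminar flow, f = 64/Re with Re = ρVD/μ, so Darcy-Weisbach reduces to ΔP = 32μLV/D². Solving for V: V = ΔP·D²/(32μL) = 1220·(0.011)²/(32·0.000362·1220) = 0.01045 m/s.
Check: Re = ρVD/μ = 996·0.01045·0.011/0.000362 = 316.1 < 2300, so the laminar assumption holds.

V ≈ 0.0104 m/s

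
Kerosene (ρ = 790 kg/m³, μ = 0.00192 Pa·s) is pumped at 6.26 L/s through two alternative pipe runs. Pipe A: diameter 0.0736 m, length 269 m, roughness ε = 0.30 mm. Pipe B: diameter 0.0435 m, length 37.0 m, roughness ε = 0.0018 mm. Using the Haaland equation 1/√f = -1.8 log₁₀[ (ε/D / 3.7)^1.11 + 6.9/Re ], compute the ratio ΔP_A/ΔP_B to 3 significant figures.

Pipe A: V = Q/A = 0.00626/0.004254 = 1.471 m/s; Re = 4.456e+04; ε/D = 0.00408; Haaland → f = 0.03071; ΔP_A = f(L/D)(ρV²/2) = 9.598e+04 Pa.
Pipe B: V = Q/A = 0.00626/0.001486 = 4.212 m/s; Re = 7.539e+04; ε/D = 4.14e-05; Haaland → f = 0.01906; ΔP_B = f(L/D)(ρV²/2) = 1.136e+05 Pa.
ΔP_A/ΔP_B = 9.598e+04/1.136e+05 = 0.845.

ΔP_A/ΔP_B ≈ 0.845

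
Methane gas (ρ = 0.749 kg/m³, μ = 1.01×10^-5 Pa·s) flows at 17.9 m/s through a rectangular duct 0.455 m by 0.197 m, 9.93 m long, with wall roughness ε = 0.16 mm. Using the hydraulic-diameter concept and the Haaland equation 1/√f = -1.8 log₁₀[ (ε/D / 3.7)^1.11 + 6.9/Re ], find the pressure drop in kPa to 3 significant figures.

Hydraulic diameter D_h = 4A/P = 4·(0.455·0.197)/(2·(0.455+0.197)) = 0.3585/1.304 = 0.275 m.
Re = ρVD_h/μ = 0.749·17.9·0.275/1.01e-05 = 3.65e+05.
ε/D_h = 0.00016/0.275 = 0.000582; Haaland gives 1/√f = -1.8 log₁₀[6e-05+1.89e-05] = 7.385, so f = 0.01834.
ΔP = f(L/D_h)(ρV²/2) = 0.01834·9.93/0.275·120 = 79.46 Pa.
ΔP = 0.0795 kPa.

ΔP ≈ 0.0795 kPa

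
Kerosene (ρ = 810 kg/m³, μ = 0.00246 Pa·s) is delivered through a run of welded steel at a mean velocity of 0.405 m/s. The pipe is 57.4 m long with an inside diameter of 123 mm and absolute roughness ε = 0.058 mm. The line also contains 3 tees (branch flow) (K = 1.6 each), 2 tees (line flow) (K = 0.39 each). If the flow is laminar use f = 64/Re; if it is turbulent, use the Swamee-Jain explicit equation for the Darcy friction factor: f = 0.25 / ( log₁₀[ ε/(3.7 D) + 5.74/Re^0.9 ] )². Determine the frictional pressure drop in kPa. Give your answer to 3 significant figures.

ΔP ≈ 1.24 kPa

Reynolds number Re = ρVD/μ = 810 · 0.405 · 0.123 / 0.00246 = 1.64e+04.
Re > 4000 → turbulent. Relative roughness ε/D = 5.8e-05/0.123 = 0.000472. Swamee-Jain: f = 0.25/(log₁₀[0.000472/3.7 + 5.74/1.64e+04^0.9])² = 0.25/(log₁₀[0.000127 + 0.000924])² = 0.25/(-2.978)² = 0.02818.
Total minor-loss coefficient ΣK = 3·1.6 + 2·0.39 = 5.58.
ΔP = [f·L/D + ΣK]·(ρV²/2) = [0.02818·57.4/0.123 + 5.58]·(810·0.405²/2) = [13.15 + 5.58]·66.43 = 1244 Pa.
ΔP = 1244 Pa = 1.24 kPa.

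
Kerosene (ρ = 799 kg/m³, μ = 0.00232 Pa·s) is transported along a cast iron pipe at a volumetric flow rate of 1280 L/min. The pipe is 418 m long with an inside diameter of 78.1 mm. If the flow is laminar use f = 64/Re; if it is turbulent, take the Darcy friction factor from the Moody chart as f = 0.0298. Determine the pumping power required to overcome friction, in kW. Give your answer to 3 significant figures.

Q = 1280 L/min = 1280/60000 = 0.02133 m³/s.
Cross-sectional area A = πD²/4 = π(0.0781)²/4 = 0.004791 m²; mean velocity V = Q/A = 0.02133/0.004791 = 4.453 m/s.
Reynolds number Re = ρVD/μ = 799 · 4.453 · 0.0781 / 0.00232 = 1.198e+05.
Re > 4000 → turbulent; use the Moody-chart value f = 0.0298.
Darcy-Weisbach: ΔP = f(L/D)(ρV²/2) = 0.0298·(418/0.0781)·(799·4.453²/2) = 0.0298·5352·7922 = 1.264e+06 Pa.
Pumping power P = QΔP = 0.02133·1.264e+06 = 26960 W = 27.0 kW.

P ≈ 27.0 kW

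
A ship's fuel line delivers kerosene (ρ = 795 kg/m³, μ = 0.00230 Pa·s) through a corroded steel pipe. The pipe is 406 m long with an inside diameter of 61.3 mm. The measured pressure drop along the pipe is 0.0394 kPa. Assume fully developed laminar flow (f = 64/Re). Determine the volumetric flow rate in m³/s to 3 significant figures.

For laminar flow, f = 64/Re with Re = ρVD/μ, so Darcy-Weisbach reduces to ΔP = 32μLV/D². Solving for V: V = ΔP·D²/(32μL) = 39.4·(0.0613)²/(32·0.0023·406) = 0.004955 m/s.
Check: Re = ρVD/μ = 795·0.004955·0.0613/0.0023 = 105 < 2300, so the laminar assumption holds.
Q = V·A = 0.004955·(π/4·0.0613²) = 1.462e-05 m³/s = 1.46×10^-5 m³/s.

Q ≈ 1.46×10^-5 m³/s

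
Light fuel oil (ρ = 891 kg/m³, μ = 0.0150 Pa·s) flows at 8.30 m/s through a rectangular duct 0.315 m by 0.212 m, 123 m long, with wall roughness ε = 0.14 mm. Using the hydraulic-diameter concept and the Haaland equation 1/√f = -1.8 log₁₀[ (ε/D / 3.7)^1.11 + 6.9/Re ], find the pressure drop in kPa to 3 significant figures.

Hydraulic diameter D_h = 4A/P = 4·(0.315·0.212)/(2·(0.315+0.212)) = 0.2671/1.054 = 0.2534 m.
Re = ρVD_h/μ = 891·8.3·0.2534/0.015 = 1.249e+05.
ε/D_h = 0.00014/0.2534 = 0.000552; Haaland gives 1/√f = -1.8 log₁₀[5.67e-05+5.52e-05] = 7.112, so f = 0.01977.
ΔP = f(L/D_h)(ρV²/2) = 0.01977·123/0.2534·3.069e+04 = 2.945e+05 Pa.
ΔP = 294 kPa.

ΔP ≈ 294 kPa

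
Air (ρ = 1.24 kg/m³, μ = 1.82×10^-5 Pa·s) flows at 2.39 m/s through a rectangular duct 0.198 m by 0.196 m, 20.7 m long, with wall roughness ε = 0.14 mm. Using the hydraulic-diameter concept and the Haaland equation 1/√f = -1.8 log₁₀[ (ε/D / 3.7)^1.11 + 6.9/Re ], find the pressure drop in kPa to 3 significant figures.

ΔP ≈ 0.00918 kPa

Hydraulic diameter D_h = 4A/P = 4·(0.198·0.196)/(2·(0.198+0.196)) = 0.1552/0.788 = 0.197 m.
Re = ρVD_h/μ = 1.24·2.39·0.197/1.82e-05 = 3.208e+04.
ε/D_h = 0.00014/0.197 = 0.000711; Haaland gives 1/√f = -1.8 log₁₀[7.49e-05+0.000215] = 6.368, so f = 0.02466.
ΔP = f(L/D_h)(ρV²/2) = 0.02466·20.7/0.197·3.542 = 9.178 Pa.
ΔP = 0.00918 kPa.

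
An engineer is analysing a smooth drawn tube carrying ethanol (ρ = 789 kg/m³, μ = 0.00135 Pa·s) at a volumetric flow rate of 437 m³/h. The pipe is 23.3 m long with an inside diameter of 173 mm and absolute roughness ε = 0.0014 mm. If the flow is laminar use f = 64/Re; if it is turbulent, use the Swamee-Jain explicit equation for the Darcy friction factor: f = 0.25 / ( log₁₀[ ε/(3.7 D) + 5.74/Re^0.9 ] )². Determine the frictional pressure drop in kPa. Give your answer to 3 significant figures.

ΔP ≈ 18.6 kPa

Q = 437 m³/h = 437/3600 = 0.1214 m³/s.
Cross-sectional area A = πD²/4 = π(0.173)²/4 = 0.02351 m²; mean velocity V = Q/A = 0.1214/0.02351 = 5.164 m/s.
Reynolds number Re = ρVD/μ = 789 · 5.164 · 0.173 / 0.00135 = 5.221e+05.
Re > 4000 → turbulent. Relative roughness ε/D = 1.4e-06/0.173 = 8.09e-06. Swamee-Jain: f = 0.25/(log₁₀[8.09e-06/3.7 + 5.74/5.221e+05^0.9])² = 0.25/(log₁₀[2.19e-06 + 4.1e-05])² = 0.25/(-4.365)² = 0.01312.
Darcy-Weisbach: ΔP = f(L/D)(ρV²/2) = 0.01312·(23.3/0.173)·(789·5.164²/2) = 0.01312·134.7·1.052e+04 = 1.86e+04 Pa.
ΔP = 1.86e+04 Pa = 18.6 kPa.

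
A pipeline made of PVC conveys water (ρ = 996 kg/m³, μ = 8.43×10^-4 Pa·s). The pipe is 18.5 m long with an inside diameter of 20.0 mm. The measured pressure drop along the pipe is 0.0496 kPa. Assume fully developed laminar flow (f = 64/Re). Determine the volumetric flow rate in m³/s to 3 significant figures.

For laminar flow, f = 64/Re with Re = ρVD/μ, so Darcy-Weisbach reduces to ΔP = 32μLV/D². Solving for V: V = ΔP·D²/(32μL) = 49.6·(0.02)²/(32·0.000843·18.5) = 0.03976 m/s.
Check: Re = ρVD/μ = 996·0.03976·0.02/0.000843 = 939.4 < 2300, so the laminar assumption holds.
Q = V·A = 0.03976·(π/4·0.02²) = 1.249e-05 m³/s = 1.25×10^-5 m³/s.

Q ≈ 1.25×10^-5 m³/s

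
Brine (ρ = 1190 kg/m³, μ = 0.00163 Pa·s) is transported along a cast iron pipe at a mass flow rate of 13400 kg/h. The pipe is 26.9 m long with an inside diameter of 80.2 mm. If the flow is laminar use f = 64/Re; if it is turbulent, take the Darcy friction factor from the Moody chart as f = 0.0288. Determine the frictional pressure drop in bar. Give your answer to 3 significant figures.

ṁ = 13400 kg/h = 13400/3600 = 3.722 kg/s.
A = πD²/4 = π(0.0802)²/4 = 0.005052 m²; mean velocity V = ṁ/(ρA) = 3.722/(1190 · 0.005052) = 0.6192 m/s.
Reynolds number Re = ρVD/μ = 1190 · 0.6192 · 0.0802 / 0.00163 = 3.625e+04.
Re > 4000 → turbulent; use the Moody-chart value f = 0.0288.
Darcy-Weisbach: ΔP = f(L/D)(ρV²/2) = 0.0288·(26.9/0.0802)·(1190·0.6192²/2) = 0.0288·335.4·228.1 = 2204 Pa.
ΔP = 2204 Pa = 0.0220 bar.

ΔP ≈ 0.0220 bar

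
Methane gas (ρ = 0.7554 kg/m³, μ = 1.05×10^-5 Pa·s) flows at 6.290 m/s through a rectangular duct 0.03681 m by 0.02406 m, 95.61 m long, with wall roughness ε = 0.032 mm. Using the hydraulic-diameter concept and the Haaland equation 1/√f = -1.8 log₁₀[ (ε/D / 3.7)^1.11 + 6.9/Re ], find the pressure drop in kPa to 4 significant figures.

ΔP ≈ 1.489 kPa

Hydraulic diameter D_h = 4A/P = 4·(0.03681·0.02406)/(2·(0.03681+0.02406)) = 0.003543/0.1217 = 0.0291 m.
Re = ρVD_h/μ = 0.7554·6.29·0.0291/1.05e-05 = 1.317e+04.
ε/D_h = 3.2e-05/0.0291 = 0.0011; Haaland gives 1/√f = -1.8 log₁₀[0.000122+0.000524] = 5.742, so f = 0.03033.
ΔP = f(L/D_h)(ρV²/2) = 0.03033·95.61/0.0291·14.94 = 1489 Pa.
ΔP = 1.489 kPa.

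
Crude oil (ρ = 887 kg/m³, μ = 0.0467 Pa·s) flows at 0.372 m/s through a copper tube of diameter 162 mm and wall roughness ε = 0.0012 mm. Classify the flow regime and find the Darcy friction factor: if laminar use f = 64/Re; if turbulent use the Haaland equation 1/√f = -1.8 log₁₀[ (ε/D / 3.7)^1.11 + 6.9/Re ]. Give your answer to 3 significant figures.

Re = ρVD/μ = 887·0.372·0.162/0.0467 = 1145.
Re < 2300 → laminar, so f = 64/Re = 0.05591 (roughness is irrelevant in laminar flow).

f ≈ 0.0559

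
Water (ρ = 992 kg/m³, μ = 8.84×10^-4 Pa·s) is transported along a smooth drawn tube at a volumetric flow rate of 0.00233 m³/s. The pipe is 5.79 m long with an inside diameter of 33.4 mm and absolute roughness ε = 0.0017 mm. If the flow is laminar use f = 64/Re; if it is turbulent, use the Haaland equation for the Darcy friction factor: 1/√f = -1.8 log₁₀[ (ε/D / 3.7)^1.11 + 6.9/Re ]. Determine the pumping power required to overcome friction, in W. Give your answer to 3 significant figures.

P ≈ 25.6 W

Cross-sectional area A = πD²/4 = π(0.0334)²/4 = 0.0008762 m²; mean velocity V = Q/A = 0.00233/0.0008762 = 2.659 m/s.
Reynolds number Re = ρVD/μ = 992 · 2.659 · 0.0334 / 0.000884 = 9.967e+04.
Re > 4000 → turbulent. Relative roughness ε/D = 1.7e-06/0.0334 = 5.09e-05. Haaland: 1/√f = -1.8 log₁₀[(5.09e-05/3.7)^1.11 + 6.9/9.967e+04] = -1.8 log₁₀[4.02e-06 + 6.92e-05] = 7.443, so f = 0.01805.
Darcy-Weisbach: ΔP = f(L/D)(ρV²/2) = 0.01805·(5.79/0.0334)·(992·2.659²/2) = 0.01805·173.4·3508 = 1.098e+04 Pa.
Pumping power P = QΔP = 0.00233·1.098e+04 = 25.57 W = 25.6 W.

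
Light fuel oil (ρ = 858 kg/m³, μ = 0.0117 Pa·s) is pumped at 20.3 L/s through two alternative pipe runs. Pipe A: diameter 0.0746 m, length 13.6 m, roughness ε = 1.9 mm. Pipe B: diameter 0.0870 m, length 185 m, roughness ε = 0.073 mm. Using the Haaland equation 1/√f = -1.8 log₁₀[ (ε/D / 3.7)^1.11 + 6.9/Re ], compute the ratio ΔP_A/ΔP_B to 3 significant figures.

Pipe A: V = Q/A = 0.0203/0.004371 = 4.644 m/s; Re = 2.541e+04; ε/D = 0.0255; Haaland → f = 0.05489; ΔP_A = f(L/D)(ρV²/2) = 9.259e+04 Pa.
Pipe B: V = Q/A = 0.0203/0.005945 = 3.415 m/s; Re = 2.179e+04; ε/D = 0.000839; Haaland → f = 0.02685; ΔP_B = f(L/D)(ρV²/2) = 2.856e+05 Pa.
ΔP_A/ΔP_B = 9.259e+04/2.856e+05 = 0.324.

ΔP_A/ΔP_B ≈ 0.324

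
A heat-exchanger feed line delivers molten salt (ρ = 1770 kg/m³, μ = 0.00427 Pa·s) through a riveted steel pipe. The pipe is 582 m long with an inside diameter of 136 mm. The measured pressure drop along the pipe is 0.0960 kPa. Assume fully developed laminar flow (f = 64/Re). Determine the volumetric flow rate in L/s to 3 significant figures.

For laminar flow, f = 64/Re with Re = ρVD/μ, so Darcy-Weisbach reduces to ΔP = 32μLV/D². Solving for V: V = ΔP·D²/(32μL) = 96·(0.136)²/(32·0.00427·582) = 0.02233 m/s.
Check: Re = ρVD/μ = 1770·0.02233·0.136/0.00427 = 1259 < 2300, so the laminar assumption holds.
Q = V·A = 0.02233·(π/4·0.136²) = 0.0003244 m³/s = 0.324 L/s.

Q ≈ 0.324 L/s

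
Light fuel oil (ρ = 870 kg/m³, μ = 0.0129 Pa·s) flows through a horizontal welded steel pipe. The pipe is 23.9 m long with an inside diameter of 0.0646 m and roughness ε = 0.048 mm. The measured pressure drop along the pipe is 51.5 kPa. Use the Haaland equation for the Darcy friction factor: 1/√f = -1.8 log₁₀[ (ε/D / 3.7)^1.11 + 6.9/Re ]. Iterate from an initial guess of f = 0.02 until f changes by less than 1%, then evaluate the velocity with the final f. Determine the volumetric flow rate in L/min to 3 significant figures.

Q ≈ 652 L/min

Rearranging Darcy-Weisbach: V = √(2·ΔP·D/(f·L·ρ)). With ε/D = 4.8e-05/0.0646 = 0.000743, iterate starting from f = 0.02:
  f = 0.02 → V = √(2·5.15e+04·0.0646/(0.02·23.9·870)) = 4 m/s; Re = ρVD/μ = 1.743e+04; f → 0.02794
  f = 0.02794 → V = 3.384 m/s; Re = 1.474e+04; f → 0.029
  f = 0.029 → V = 3.322 m/s; Re = 1.447e+04; f → 0.02913
Converged (Δf/f < 1%). With the final f = 0.02913: V = √(2·5.15e+04·0.0646/(0.02913·23.9·870)) = 3.315 m/s.
Q = V·A = 3.315·(π/4·0.0646²) = 0.01086 m³/s = 652 L/min.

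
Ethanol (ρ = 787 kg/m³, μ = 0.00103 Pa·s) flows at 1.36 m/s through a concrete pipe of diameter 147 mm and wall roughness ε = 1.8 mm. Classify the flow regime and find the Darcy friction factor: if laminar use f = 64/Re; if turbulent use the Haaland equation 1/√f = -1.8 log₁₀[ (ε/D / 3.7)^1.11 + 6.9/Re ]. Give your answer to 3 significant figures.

Re = ρVD/μ = 787·1.36·0.147/0.00103 = 1.528e+05.
Re > 4000 → turbulent. ε/D = 0.0018/0.147 = 0.0122; Haaland: 1/√f = -1.8 log₁₀[0.00177 + 4.52e-05] = 4.936, so f = 0.04105.

f ≈ 0.0410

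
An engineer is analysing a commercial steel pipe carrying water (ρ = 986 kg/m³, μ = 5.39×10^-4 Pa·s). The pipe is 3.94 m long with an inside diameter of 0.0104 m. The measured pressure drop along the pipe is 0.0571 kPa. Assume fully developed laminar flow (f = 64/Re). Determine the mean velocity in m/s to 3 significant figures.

V ≈ 0.0909 m/s

For laminar flow, f = 64/Re with Re = ρVD/μ, so Darcy-Weisbach reduces to ΔP = 32μLV/D². Solving for V: V = ΔP·D²/(32μL) = 57.1·(0.0104)²/(32·0.000539·3.94) = 0.09088 m/s.
Check: Re = ρVD/μ = 986·0.09088·0.0104/0.000539 = 1729 < 2300, so the laminar assumption holds.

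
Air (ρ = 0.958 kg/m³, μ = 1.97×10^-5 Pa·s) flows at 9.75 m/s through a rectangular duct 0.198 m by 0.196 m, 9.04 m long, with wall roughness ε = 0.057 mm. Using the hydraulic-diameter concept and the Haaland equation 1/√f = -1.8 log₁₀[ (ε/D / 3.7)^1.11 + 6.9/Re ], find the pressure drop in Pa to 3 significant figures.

ΔP ≈ 40.4 Pa

Hydraulic diameter D_h = 4A/P = 4·(0.198·0.196)/(2·(0.198+0.196)) = 0.1552/0.788 = 0.197 m.
Re = ρVD_h/μ = 0.958·9.75·0.197/1.97e-05 = 9.34e+04.
ε/D_h = 5.7e-05/0.197 = 0.000289; Haaland gives 1/√f = -1.8 log₁₀[2.76e-05+7.39e-05] = 7.188, so f = 0.01935.
ΔP = f(L/D_h)(ρV²/2) = 0.01935·9.04/0.197·45.53 = 40.44 Pa.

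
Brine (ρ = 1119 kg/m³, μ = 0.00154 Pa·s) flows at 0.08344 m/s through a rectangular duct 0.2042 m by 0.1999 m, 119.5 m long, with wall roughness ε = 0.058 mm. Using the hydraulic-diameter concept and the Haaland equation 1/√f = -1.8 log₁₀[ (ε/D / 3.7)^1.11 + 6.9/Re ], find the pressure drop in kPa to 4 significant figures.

Hydraulic diameter D_h = 4A/P = 4·(0.2042·0.1999)/(2·(0.2042+0.1999)) = 0.1633/0.8082 = 0.202 m.
Re = ρVD_h/μ = 1119·0.08344·0.202/0.00154 = 1.225e+04.
ε/D_h = 5.8e-05/0.202 = 0.000287; Haaland gives 1/√f = -1.8 log₁₀[2.74e-05+0.000563] = 5.812, so f = 0.02961.
ΔP = f(L/D_h)(ρV²/2) = 0.02961·119.5/0.202·3.895 = 68.22 Pa.
ΔP = 0.06822 kPa.

ΔP ≈ 0.06822 kPa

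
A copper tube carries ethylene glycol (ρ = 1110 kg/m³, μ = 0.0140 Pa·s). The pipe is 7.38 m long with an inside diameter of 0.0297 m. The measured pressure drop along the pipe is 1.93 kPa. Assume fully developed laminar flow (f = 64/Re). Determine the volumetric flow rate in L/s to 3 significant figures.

Q ≈ 0.357 L/s

For laminar flow, f = 64/Re with Re = ρVD/μ, so Darcy-Weisbach reduces to ΔP = 32μLV/D². Solving for V: V = ΔP·D²/(32μL) = 1930·(0.0297)²/(32·0.014·7.38) = 0.5149 m/s.
Check: Re = ρVD/μ = 1110·0.5149·0.0297/0.014 = 1213 < 2300, so the laminar assumption holds.
Q = V·A = 0.5149·(π/4·0.0297²) = 0.0003567 m³/s = 0.357 L/s.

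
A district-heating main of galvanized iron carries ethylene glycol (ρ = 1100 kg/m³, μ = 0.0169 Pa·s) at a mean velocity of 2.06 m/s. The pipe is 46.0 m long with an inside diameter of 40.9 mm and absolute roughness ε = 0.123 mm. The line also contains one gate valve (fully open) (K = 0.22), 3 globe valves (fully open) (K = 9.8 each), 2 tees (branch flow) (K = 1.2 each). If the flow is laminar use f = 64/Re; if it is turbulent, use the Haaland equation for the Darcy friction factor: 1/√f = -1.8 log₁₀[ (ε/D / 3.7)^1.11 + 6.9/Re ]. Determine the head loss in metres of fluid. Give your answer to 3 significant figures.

h_f ≈ 16.6 m

Reynolds number Re = ρVD/μ = 1100 · 2.06 · 0.0409 / 0.0169 = 5484.
Re > 4000 → turbulent. Relative roughness ε/D = 0.000123/0.0409 = 0.00301. Haaland: 1/√f = -1.8 log₁₀[(0.00301/3.7)^1.11 + 6.9/5484] = -1.8 log₁₀[0.000372 + 0.00126] = 5.018, so f = 0.03971.
Total minor-loss coefficient ΣK = 1·0.22 + 3·9.8 + 2·1.2 = 32.
ΔP = [f·L/D + ΣK]·(ρV²/2) = [0.03971·46/0.0409 + 32]·(1100·2.06²/2) = [44.66 + 32]·2334 = 1.79e+05 Pa.
Head loss h_f = ΔP/(ρg) = 1.79e+05/(1100·9.81) = 16.6 m.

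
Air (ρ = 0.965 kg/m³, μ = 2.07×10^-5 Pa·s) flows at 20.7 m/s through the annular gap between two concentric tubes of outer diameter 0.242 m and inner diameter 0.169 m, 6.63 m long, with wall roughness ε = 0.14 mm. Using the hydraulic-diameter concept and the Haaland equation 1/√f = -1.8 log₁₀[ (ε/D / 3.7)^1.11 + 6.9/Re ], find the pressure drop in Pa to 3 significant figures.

ΔP ≈ 476 Pa

Hydraulic diameter D_h = 4A/P = D_o - D_i = 0.242 - 0.169 = 0.073 m.
Re = ρVD_h/μ = 0.965·20.7·0.073/2.07e-05 = 7.044e+04.
ε/D_h = 0.00014/0.073 = 0.00192; Haaland gives 1/√f = -1.8 log₁₀[0.000226+9.79e-05] = 6.282, so f = 0.02534.
ΔP = f(L/D_h)(ρV²/2) = 0.02534·6.63/0.073·206.7 = 475.8 Pa.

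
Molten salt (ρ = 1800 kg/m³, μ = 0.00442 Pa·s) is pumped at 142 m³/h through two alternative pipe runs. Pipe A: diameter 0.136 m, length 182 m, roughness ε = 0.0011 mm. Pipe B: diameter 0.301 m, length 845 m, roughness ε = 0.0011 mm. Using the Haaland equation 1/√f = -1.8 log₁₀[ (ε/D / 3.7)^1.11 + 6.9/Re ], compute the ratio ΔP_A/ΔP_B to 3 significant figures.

Pipe A: V = Q/A = 0.03944/0.01453 = 2.715 m/s; Re = 1.504e+05; ε/D = 8.09e-06; Haaland → f = 0.01644; ΔP_A = f(L/D)(ρV²/2) = 1.459e+05 Pa.
Pipe B: V = Q/A = 0.03944/0.07116 = 0.5543 m/s; Re = 6.795e+04; ε/D = 3.65e-06; Haaland → f = 0.01936; ΔP_B = f(L/D)(ρV²/2) = 1.503e+04 Pa.
ΔP_A/ΔP_B = 1.459e+05/1.503e+04 = 9.71.

ΔP_A/ΔP_B ≈ 9.71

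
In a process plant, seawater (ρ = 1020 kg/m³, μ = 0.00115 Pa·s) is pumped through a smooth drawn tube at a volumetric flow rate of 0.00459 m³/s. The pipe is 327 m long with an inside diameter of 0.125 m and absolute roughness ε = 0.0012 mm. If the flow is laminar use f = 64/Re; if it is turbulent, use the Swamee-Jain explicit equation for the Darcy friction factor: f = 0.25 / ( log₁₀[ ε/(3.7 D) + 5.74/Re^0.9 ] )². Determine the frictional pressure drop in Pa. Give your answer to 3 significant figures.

Cross-sectional area A = πD²/4 = π(0.125)²/4 = 0.01227 m²; mean velocity V = Q/A = 0.00459/0.01227 = 0.374 m/s.
Reynolds number Re = ρVD/μ = 1020 · 0.374 · 0.125 / 0.00115 = 4.147e+04.
Re > 4000 → turbulent. Relative roughness ε/D = 1.2e-06/0.125 = 9.6e-06. Swamee-Jain: f = 0.25/(log₁₀[9.6e-06/3.7 + 5.74/4.147e+04^0.9])² = 0.25/(log₁₀[2.59e-06 + 0.000401])² = 0.25/(-3.394)² = 0.0217.
Darcy-Weisbach: ΔP = f(L/D)(ρV²/2) = 0.0217·(327/0.125)·(1020·0.374²/2) = 0.0217·2616·71.35 = 4050 Pa.

ΔP ≈ 4050 Pa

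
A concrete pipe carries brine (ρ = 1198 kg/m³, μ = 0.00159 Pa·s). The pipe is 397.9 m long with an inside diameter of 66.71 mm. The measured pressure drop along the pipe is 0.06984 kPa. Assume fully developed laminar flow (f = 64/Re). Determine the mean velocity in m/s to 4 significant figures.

For laminar flow, f = 64/Re with Re = ρVD/μ, so Darcy-Weisbach reduces to ΔP = 32μLV/D². Solving for V: V = ΔP·D²/(32μL) = 69.84·(0.06671)²/(32·0.00159·397.9) = 0.01535 m/s.
Check: Re = ρVD/μ = 1198·0.01535·0.06671/0.00159 = 771.6 < 2300, so the laminar assumption holds.

V ≈ 0.01535 m/s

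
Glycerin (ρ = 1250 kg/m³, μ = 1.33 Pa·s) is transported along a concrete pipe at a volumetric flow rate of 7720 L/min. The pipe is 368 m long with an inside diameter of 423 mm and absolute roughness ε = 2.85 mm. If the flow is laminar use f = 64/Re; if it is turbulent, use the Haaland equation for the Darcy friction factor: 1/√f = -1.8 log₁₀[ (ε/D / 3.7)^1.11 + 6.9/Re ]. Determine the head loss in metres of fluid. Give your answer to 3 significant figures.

Q = 7720 L/min = 7720/60000 = 0.1287 m³/s.
Cross-sectional area A = πD²/4 = π(0.423)²/4 = 0.1405 m²; mean velocity V = Q/A = 0.1287/0.1405 = 0.9156 m/s.
Reynolds number Re = ρVD/μ = 1250 · 0.9156 · 0.423 / 1.33 = 364.
Re < 2300 → laminar flow, so f = 64/Re = 64/364 = 0.1758 (the turbulent correlation is not needed).
Darcy-Weisbach: ΔP = f(L/D)(ρV²/2) = 0.1758·(368/0.423)·(1250·0.9156²/2) = 0.1758·870·523.9 = 8.014e+04 Pa.
Head loss h_f = ΔP/(ρg) = 8.014e+04/(1250·9.81) = 6.54 m.

h_f ≈ 6.54 m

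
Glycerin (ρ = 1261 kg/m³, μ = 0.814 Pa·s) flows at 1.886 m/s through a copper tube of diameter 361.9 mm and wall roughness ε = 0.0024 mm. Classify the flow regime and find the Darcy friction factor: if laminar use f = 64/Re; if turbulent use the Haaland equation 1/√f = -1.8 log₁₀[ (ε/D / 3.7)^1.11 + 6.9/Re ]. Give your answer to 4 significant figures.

f ≈ 0.06053

Re = ρVD/μ = 1261·1.886·0.3619/0.814 = 1057.
Re < 2300 → laminar, so f = 64/Re = 0.06053 (roughness is irrelevant in laminar flow).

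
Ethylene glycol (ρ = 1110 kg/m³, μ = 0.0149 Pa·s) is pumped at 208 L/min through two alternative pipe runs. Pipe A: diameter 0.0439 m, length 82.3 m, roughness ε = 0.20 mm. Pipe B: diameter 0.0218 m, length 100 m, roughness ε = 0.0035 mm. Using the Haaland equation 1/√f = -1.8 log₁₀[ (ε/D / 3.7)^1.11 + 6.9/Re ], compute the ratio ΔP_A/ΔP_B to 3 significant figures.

ΔP_A/ΔP_B ≈ 0.0346

Pipe A: V = Q/A = 0.003467/0.001514 = 2.29 m/s; Re = 7490; ε/D = 0.00456; Haaland → f = 0.03879; ΔP_A = f(L/D)(ρV²/2) = 2.117e+05 Pa.
Pipe B: V = Q/A = 0.003467/0.0003733 = 9.288 m/s; Re = 1.508e+04; ε/D = 0.000161; Haaland → f = 0.0279; ΔP_B = f(L/D)(ρV²/2) = 6.126e+06 Pa.
ΔP_A/ΔP_B = 2.117e+05/6.126e+06 = 0.0346.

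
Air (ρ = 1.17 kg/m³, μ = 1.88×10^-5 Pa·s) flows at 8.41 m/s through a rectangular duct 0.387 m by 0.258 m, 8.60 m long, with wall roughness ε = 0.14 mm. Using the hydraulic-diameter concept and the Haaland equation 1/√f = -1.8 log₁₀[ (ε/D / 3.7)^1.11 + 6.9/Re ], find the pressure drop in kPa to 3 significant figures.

Hydraulic diameter D_h = 4A/P = 4·(0.387·0.258)/(2·(0.387+0.258)) = 0.3994/1.29 = 0.3096 m.
Re = ρVD_h/μ = 1.17·8.41·0.3096/1.88e-05 = 1.62e+05.
ε/D_h = 0.00014/0.3096 = 0.000452; Haaland gives 1/√f = -1.8 log₁₀[4.54e-05+4.26e-05] = 7.3, so f = 0.01876.
ΔP = f(L/D_h)(ρV²/2) = 0.01876·8.6/0.3096·41.38 = 21.57 Pa.
ΔP = 0.0216 kPa.

ΔP ≈ 0.0216 kPa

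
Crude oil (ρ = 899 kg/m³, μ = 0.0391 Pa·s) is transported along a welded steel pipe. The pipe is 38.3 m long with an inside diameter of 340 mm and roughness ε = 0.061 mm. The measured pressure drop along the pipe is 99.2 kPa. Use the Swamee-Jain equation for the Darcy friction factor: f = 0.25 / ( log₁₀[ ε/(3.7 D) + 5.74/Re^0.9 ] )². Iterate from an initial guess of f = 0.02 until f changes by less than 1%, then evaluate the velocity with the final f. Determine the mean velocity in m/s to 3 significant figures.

V ≈ 9.96 m/s

Rearranging Darcy-Weisbach: V = √(2·ΔP·D/(f·L·ρ)). With ε/D = 6.1e-05/0.34 = 0.000179, iterate starting from f = 0.02:
  f = 0.02 → V = √(2·9.92e+04·0.34/(0.02·38.3·899)) = 9.897 m/s; Re = ρVD/μ = 7.737e+04; f → 0.01976
  f = 0.01976 → V = 9.958 m/s; Re = 7.785e+04; f → 0.01973
Converged (Δf/f < 1%). With the final f = 0.01973: V = √(2·9.92e+04·0.34/(0.01973·38.3·899)) = 9.964 m/s.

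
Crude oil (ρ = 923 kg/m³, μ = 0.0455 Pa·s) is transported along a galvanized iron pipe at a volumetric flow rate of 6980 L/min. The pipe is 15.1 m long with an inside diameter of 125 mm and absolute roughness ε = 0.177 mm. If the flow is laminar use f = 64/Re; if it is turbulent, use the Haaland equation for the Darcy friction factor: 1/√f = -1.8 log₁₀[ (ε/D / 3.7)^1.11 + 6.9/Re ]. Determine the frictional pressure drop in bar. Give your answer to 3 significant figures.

Q = 6980 L/min = 6980/60000 = 0.1163 m³/s.
Cross-sectional area A = πD²/4 = π(0.125)²/4 = 0.01227 m²; mean velocity V = Q/A = 0.1163/0.01227 = 9.48 m/s.
Reynolds number Re = ρVD/μ = 923 · 9.48 · 0.125 / 0.0455 = 2.404e+04.
Re > 4000 → turbulent. Relative roughness ε/D = 0.000177/0.125 = 0.00142. Haaland: 1/√f = -1.8 log₁₀[(0.00142/3.7)^1.11 + 6.9/2.404e+04] = -1.8 log₁₀[0.000161 + 0.000287] = 6.028, so f = 0.02752.
Darcy-Weisbach: ΔP = f(L/D)(ρV²/2) = 0.02752·(15.1/0.125)·(923·9.48²/2) = 0.02752·120.8·4.147e+04 = 1.379e+05 Pa.
ΔP = 1.379e+05 Pa = 1.38 bar.

ΔP ≈ 1.38 bar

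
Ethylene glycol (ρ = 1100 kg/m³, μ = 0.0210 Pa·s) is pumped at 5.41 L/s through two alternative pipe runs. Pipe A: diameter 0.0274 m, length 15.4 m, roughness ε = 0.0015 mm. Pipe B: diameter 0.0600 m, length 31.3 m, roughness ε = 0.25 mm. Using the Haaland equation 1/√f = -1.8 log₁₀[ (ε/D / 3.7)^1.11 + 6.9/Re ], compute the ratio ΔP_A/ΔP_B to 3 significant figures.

ΔP_A/ΔP_B ≈ 17.8

Pipe A: V = Q/A = 0.00541/0.0005896 = 9.175 m/s; Re = 1.317e+04; ε/D = 5.47e-05; Haaland → f = 0.02874; ΔP_A = f(L/D)(ρV²/2) = 7.479e+05 Pa.
Pipe B: V = Q/A = 0.00541/0.002827 = 1.913 m/s; Re = 6014; ε/D = 0.00417; Haaland → f = 0.0401; ΔP_B = f(L/D)(ρV²/2) = 4.212e+04 Pa.
ΔP_A/ΔP_B = 7.479e+05/4.212e+04 = 17.8.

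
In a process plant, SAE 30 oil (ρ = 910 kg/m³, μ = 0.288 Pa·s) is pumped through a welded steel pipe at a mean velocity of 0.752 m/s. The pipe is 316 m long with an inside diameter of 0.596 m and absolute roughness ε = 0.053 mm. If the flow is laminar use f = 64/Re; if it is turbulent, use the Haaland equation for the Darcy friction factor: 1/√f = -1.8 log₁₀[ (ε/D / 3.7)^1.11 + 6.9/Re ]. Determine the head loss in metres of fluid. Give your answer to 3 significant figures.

Reynolds number Re = ρVD/μ = 910 · 0.752 · 0.596 / 0.288 = 1416.
Re < 2300 → laminar flow, so f = 64/Re = 64/1416 = 0.04519 (the turbulent correlation is not needed).
Darcy-Weisbach: ΔP = f(L/D)(ρV²/2) = 0.04519·(316/0.596)·(910·0.752²/2) = 0.04519·530.2·257.3 = 6165 Pa.
Head loss h_f = ΔP/(ρg) = 6165/(910·9.81) = 0.691 m.

h_f ≈ 0.691 m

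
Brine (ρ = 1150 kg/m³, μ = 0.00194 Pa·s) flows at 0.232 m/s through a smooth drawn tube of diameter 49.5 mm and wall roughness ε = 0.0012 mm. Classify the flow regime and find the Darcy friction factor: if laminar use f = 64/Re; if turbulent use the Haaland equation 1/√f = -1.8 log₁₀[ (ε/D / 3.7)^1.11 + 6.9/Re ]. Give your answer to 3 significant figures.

f ≈ 0.0344

Re = ρVD/μ = 1150·0.232·0.0495/0.00194 = 6808.
Re > 4000 → turbulent. ε/D = 1.2e-06/0.0495 = 2.42e-05; Haaland: 1/√f = -1.8 log₁₀[1.76e-06 + 0.00101] = 5.388, so f = 0.03445.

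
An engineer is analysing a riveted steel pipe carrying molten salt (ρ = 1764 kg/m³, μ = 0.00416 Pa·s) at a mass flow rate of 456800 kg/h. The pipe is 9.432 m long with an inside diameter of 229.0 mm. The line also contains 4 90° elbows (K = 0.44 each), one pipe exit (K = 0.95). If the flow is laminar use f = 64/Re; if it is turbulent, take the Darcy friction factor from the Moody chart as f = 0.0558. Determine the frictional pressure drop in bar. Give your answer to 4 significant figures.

ṁ = 456800 kg/h = 456800/3600 = 126.9 kg/s.
A = πD²/4 = π(0.229)²/4 = 0.04119 m²; mean velocity V = ṁ/(ρA) = 126.9/(1764 · 0.04119) = 1.746 m/s.
Reynolds number Re = ρVD/μ = 1764 · 1.746 · 0.229 / 0.00416 = 1.696e+05.
Re > 4000 → turbulent; use the Moody-chart value f = 0.0558.
Total minor-loss coefficient ΣK = 4·0.44 + 1·0.95 = 2.71.
ΔP = [f·L/D + ΣK]·(ρV²/2) = [0.0558·9.432/0.229 + 2.71]·(1764·1.746²/2) = [2.298 + 2.71]·2690 = 1.347e+04 Pa.
ΔP = 1.347e+04 Pa = 0.1347 bar.

ΔP ≈ 0.1347 bar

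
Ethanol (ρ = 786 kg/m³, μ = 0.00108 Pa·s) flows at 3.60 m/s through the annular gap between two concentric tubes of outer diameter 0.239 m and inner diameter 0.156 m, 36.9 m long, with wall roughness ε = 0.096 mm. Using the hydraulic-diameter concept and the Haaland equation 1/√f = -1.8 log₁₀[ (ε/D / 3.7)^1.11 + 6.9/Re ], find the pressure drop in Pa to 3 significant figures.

ΔP ≈ 48500 Pa

Hydraulic diameter D_h = 4A/P = D_o - D_i = 0.239 - 0.156 = 0.083 m.
Re = ρVD_h/μ = 786·3.6·0.083/0.00108 = 2.175e+05.
ε/D_h = 9.6e-05/0.083 = 0.00116; Haaland gives 1/√f = -1.8 log₁₀[0.000129+3.17e-05] = 6.831, so f = 0.02143.
ΔP = f(L/D_h)(ρV²/2) = 0.02143·36.9/0.083·5093 = 4.853e+04 Pa.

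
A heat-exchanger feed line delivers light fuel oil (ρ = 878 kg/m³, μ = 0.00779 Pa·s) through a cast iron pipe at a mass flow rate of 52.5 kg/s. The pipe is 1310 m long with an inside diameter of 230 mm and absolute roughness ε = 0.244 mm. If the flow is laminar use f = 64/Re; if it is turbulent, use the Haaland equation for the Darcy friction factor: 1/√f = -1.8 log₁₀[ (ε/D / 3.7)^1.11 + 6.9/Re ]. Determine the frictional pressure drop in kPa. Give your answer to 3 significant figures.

ΔP ≈ 129 kPa

A = πD²/4 = π(0.23)²/4 = 0.04155 m²; mean velocity V = ṁ/(ρA) = 52.5/(878 · 0.04155) = 1.439 m/s.
Reynolds number Re = ρVD/μ = 878 · 1.439 · 0.23 / 0.00779 = 3.731e+04.
Re > 4000 → turbulent. Relative roughness ε/D = 0.000244/0.23 = 0.00106. Haaland: 1/√f = -1.8 log₁₀[(0.00106/3.7)^1.11 + 6.9/3.731e+04] = -1.8 log₁₀[0.000117 + 0.000185] = 6.336, so f = 0.02491.
Darcy-Weisbach: ΔP = f(L/D)(ρV²/2) = 0.02491·(1310/0.23)·(878·1.439²/2) = 0.02491·5696·909.3 = 1.29e+05 Pa.
ΔP = 1.29e+05 Pa = 129 kPa.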